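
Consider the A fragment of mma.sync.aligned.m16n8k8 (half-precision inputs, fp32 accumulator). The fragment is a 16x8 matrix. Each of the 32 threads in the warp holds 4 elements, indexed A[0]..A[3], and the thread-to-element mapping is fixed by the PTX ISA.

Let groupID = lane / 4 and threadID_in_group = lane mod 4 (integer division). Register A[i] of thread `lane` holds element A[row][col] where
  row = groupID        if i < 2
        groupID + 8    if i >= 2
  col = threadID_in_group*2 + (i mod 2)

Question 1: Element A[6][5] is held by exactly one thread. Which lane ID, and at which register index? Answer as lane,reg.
26,1

r=6⇒gr=6,Rb=0  c=5⇒th=2,odd=1
L=6*4+2=26  i=0*2+1=1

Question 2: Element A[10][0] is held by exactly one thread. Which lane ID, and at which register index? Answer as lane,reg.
r=10⇒gr=2,Rb=1  c=0⇒th=0,odd=0
L=2*4+0=8  i=1*2+0=2

8,2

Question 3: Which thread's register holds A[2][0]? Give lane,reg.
8,0

r:2=>grp=2,rB=0  c:0=>tig=0,lo=0
L=2*4+0=8  i=0*2+0=0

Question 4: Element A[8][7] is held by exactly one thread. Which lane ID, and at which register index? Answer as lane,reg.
r:8=>grp=0,rB=1  c:7=>tig=3,lo=1
L=0*4+3=3  i=1*2+1=3

3,3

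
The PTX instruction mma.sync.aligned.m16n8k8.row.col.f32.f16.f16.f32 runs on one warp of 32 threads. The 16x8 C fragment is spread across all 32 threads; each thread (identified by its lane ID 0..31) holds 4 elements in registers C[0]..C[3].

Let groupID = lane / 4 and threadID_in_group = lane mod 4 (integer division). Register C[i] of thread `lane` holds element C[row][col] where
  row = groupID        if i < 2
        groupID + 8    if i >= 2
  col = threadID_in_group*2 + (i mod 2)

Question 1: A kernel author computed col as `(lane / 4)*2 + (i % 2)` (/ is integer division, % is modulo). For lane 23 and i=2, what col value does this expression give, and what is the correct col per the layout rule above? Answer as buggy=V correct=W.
`(lane / 4)*2 + (i % 2)`[23,2]→10
L=23→G=23>>2=5, T=23&3=3
[2]→row 5+8=13  col 3·2+0=6
col: 10 vs 6

buggy=10 correct=6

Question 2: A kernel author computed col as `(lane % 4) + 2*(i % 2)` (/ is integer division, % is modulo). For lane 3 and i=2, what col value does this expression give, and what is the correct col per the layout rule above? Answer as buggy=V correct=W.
buggy=3 correct=6

`(lane % 4) + 2*(i % 2)`[3,2]⇒3
lane 3: gr=0 (3/4), th=3 (3%4)
i=2: r=0+8=8, c=3*2+0=6
col: 3 vs 6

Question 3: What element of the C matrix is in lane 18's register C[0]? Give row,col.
4,4

18: g=4,t=2
[0] (4+0,2*2+0) = (4,4)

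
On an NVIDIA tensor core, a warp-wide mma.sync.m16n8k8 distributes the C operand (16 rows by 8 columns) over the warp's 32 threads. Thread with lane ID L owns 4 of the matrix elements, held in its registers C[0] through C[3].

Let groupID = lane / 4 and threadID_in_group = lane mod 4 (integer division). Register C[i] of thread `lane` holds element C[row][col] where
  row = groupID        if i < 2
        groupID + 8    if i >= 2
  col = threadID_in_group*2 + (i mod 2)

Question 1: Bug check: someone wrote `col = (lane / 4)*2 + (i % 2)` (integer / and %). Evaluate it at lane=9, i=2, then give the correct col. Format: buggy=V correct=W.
`(lane / 4)*2 + (i % 2)`[9,2]->4
9: gid=2,tid=1
[2] (2+8,1*2+0) = (10,2)
col: 4 vs 2

buggy=4 correct=2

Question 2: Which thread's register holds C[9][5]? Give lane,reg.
6,3

r=9->g=1,rb=1  c=5->t=2,b0=1
L=1*4+2=6  i=1*2+1=3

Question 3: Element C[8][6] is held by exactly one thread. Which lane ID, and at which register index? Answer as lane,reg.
r=8→G=0,rhi=1  c=6→T=3,p=0
L=0*4+3=3  i=1*2+0=2

3,2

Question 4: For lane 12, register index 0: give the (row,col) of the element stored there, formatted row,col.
3,0

lane 12->12/4=3, 12 mod 4=0
i=0  r:3+0->3  c:2·0+0->0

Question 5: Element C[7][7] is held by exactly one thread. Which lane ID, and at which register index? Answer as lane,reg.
r=7->g=7,rb=0  c=7->t=3,b0=1
L=7*4+3=31  i=0*2+1=1

31,1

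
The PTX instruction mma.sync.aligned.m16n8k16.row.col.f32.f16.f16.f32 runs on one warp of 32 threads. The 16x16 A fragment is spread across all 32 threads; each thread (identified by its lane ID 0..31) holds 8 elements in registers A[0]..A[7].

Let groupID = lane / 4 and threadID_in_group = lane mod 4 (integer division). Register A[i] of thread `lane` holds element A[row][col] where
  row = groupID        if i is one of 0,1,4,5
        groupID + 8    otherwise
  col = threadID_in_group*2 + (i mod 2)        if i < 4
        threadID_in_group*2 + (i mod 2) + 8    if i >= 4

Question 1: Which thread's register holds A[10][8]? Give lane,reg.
8,6

r=10->g=2,rb=1  c=8->cb=1,t=0,b0=0
L=2*4+0=8  i=1*4+1*2+0=6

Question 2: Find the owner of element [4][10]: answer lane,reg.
17,4

r=4⇒gr=4,Rb=0  c=10⇒Cb=1,th=1,odd=0
L=4*4+1=17  i=1*4+0*2+0=4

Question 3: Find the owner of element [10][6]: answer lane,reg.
11,2

r=10⇒gr=2,Rb=1  c=6⇒Cb=0,th=3,odd=0
L=2*4+3=11  i=0*4+1*2+0=2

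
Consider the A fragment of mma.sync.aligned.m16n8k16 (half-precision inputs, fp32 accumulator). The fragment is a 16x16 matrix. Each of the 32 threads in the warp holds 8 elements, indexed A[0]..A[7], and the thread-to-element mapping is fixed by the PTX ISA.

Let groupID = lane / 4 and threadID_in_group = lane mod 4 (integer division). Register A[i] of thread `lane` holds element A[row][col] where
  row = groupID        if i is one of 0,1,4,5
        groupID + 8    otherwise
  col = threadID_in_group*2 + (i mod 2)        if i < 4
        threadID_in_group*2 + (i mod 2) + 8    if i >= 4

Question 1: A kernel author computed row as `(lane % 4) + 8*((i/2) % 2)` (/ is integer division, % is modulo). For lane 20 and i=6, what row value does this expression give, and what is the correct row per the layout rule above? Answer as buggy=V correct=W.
`(lane % 4) + 8*((i/2) % 2)`[20,6]->8
20: g=5,t=0
[6] (5+8,0*2+0+8) = (13,8)
row: 8 vs 13

buggy=8 correct=13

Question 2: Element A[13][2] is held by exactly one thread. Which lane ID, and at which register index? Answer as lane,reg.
21,2

r=13->g=5,rb=1  c=2->cb=0,t=1,b0=0
L=5*4+1=21  i=0*4+1*2+0=2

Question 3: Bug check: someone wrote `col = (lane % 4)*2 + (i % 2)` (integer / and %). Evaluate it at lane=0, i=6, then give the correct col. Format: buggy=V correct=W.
buggy=0 correct=8

`(lane % 4)*2 + (i % 2)`[0,6]=>0
lane 0=>0/4=0, 0 mod 4=0
i=6  r:0+8=>8  c:2·0+0+8=>8
col: 0 vs 8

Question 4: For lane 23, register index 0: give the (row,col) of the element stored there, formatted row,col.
23: gr=5,th=3
[0] (5+0,3*2+0+0) = (5,6)

5,6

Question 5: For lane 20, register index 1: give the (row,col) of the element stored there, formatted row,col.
5,1

L=20->g=20>>2=5, t=20&3=0
[1]->row 5+0=5  col 0·2+1+0=1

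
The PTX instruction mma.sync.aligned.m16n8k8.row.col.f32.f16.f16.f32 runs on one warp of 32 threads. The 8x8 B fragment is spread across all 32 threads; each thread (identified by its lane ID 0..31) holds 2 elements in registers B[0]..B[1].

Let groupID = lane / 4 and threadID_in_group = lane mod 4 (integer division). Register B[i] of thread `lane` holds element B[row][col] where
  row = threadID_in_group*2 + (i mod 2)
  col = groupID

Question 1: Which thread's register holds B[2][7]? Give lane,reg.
29,0

c=7→G=7  r=2→T=1,p=0
L=7*4+1=29  i=0=0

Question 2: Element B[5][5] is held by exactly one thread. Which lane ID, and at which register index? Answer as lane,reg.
22,1

c=5->g=5  r=5->t=2,b0=1
L=5*4+2=22  i=1=1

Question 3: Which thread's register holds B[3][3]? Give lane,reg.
c: 3->gid=3  r: 3->tid=1,i&1=1
L=3*4+1=13  i=1=1

13,1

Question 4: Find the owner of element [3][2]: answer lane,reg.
c: 2->gid=2  r: 3->tid=1,i&1=1
L=2*4+1=9  i=1=1

9,1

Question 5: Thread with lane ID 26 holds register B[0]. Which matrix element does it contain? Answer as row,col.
lane 26: gr=6 (26/4), th=2 (26%4)
i=0: r=2*2+0=4, c=gr=6

4,6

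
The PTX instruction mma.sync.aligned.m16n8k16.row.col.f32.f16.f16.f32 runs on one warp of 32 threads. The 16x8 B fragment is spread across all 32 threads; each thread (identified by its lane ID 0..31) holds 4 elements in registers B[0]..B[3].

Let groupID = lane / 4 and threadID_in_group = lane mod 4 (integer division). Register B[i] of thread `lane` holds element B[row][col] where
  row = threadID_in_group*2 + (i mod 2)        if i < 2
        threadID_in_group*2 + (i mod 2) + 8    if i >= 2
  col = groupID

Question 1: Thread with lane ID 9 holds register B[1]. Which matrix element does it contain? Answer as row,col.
3,2

lane 9: gid=2 (9/4), tid=1 (9%4)
i=1: r=1*2+1+0=3, c=gid=2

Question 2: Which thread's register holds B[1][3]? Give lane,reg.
c=3→G=3  r=1→rhi=0,T=0,p=1
L=3*4+0=12  i=0*2+1=1

12,1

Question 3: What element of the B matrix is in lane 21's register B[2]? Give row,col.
10,5

L=21=>grp=21>>2=5, tig=21&3=1
[2]=>row 1·2+0+8=10  col grp=5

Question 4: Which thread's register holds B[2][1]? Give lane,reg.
5,0

c=1→G=1  r=2→rhi=0,T=1,p=0
L=1*4+1=5  i=0*2+0=0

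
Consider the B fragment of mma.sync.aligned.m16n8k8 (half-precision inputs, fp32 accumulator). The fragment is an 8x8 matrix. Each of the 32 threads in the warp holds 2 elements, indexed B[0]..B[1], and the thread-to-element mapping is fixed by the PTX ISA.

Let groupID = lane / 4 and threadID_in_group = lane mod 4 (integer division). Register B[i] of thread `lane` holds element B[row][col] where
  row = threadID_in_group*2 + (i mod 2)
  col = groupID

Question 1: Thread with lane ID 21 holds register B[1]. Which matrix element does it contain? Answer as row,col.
lane 21: gid=5 (21/4), tid=1 (21%4)
i=1: r=1*2+1=3, c=gid=5

3,5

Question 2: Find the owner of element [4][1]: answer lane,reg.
c=1⇒gr=1  r=4⇒th=2,odd=0
L=1*4+2=6  i=0=0

6,0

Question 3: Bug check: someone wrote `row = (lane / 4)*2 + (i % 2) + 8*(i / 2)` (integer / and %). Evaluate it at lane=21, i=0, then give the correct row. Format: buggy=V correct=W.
buggy=10 correct=2

`(lane / 4)*2 + (i % 2) + 8*(i / 2)`[21,0]=>10
lane 21=>21/4=5, 21 mod 4=1
i=0  r:2·1+0=>2  c:5
row: 10 vs 2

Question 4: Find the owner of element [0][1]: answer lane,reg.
4,0

c:1=>grp=1  r:0=>tig=0,lo=0
L=1*4+0=4  i=0=0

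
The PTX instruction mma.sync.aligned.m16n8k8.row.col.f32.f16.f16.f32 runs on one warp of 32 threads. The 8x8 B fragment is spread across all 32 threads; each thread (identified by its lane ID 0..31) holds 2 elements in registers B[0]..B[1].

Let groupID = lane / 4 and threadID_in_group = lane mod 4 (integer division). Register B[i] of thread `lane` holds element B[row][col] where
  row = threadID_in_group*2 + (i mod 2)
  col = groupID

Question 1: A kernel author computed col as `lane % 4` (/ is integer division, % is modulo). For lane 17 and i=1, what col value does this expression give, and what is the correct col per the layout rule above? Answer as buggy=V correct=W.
`lane % 4`[17,1]->1
L=17->g=17>>2=4, t=17&3=1
[1]->row 1·2+1=3  col g=4
col: 1 vs 4

buggy=1 correct=4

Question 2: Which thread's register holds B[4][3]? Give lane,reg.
14,0

c: 3->gid=3  r: 4->tid=2,i&1=0
L=3*4+2=14  i=0=0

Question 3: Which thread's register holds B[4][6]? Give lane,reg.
26,0

c=6→G=6  r=4→T=2,p=0
L=6*4+2=26  i=0=0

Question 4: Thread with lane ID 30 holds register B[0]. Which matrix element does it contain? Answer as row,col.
4,7

lane 30: g=7 (30/4), t=2 (30%4)
i=0: r=2*2+0=4, c=g=7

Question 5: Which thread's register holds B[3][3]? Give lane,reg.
13,1

c: 3->gid=3  r: 3->tid=1,i&1=1
L=3*4+1=13  i=1=1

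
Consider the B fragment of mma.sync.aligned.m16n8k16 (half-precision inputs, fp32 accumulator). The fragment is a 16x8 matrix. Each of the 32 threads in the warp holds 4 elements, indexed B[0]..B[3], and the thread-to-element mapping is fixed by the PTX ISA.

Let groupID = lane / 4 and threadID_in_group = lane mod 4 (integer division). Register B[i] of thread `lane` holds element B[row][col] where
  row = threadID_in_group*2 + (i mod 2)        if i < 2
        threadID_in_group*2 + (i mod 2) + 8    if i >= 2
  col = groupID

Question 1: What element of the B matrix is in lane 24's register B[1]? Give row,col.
1,6

L=24⇒gr=24>>2=6, th=24&3=0
[1]⇒row 0·2+1+0=1  col gr=6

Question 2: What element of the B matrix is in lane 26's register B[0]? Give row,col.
4,6

lane 26->26/4=6, 26 mod 4=2
i=0  r:2·2+0+0->4  c:6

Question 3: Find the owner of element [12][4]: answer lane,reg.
18,2

c:4=>grp=4  r:12=>rB=1,tig=2,lo=0
L=4*4+2=18  i=1*2+0=2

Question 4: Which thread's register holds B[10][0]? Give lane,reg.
c:0=>grp=0  r:10=>rB=1,tig=1,lo=0
L=0*4+1=1  i=1*2+0=2

1,2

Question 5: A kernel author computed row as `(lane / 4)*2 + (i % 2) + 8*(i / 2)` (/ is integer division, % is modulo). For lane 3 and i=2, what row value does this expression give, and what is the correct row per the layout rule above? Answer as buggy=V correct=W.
`(lane / 4)*2 + (i % 2) + 8*(i / 2)`[3,2]=>8
3: grp=0,tig=3
[2] (3*2+0+8,0) = (14,0)
row: 8 vs 14

buggy=8 correct=14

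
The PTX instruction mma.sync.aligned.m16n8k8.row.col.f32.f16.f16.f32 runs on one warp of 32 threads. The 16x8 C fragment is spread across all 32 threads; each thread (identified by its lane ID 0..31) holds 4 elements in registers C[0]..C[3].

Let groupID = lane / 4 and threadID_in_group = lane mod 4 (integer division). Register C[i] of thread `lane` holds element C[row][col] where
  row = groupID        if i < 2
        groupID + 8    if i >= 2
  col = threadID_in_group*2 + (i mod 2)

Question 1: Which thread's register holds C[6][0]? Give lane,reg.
24,0

r=6->g=6,rb=0  c=0->t=0,b0=0
L=6*4+0=24  i=0*2+0=0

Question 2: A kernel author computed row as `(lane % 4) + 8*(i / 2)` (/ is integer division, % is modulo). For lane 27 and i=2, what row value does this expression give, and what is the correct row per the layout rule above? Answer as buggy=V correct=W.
`(lane % 4) + 8*(i / 2)`[27,2]->11
lane 27: g=6 (27/4), t=3 (27%4)
i=2: r=6+8=14, c=3*2+0=6
row: 11 vs 14

buggy=11 correct=14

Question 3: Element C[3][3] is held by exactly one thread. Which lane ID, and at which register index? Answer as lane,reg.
r=3⇒gr=3,Rb=0  c=3⇒th=1,odd=1
L=3*4+1=13  i=0*2+1=1

13,1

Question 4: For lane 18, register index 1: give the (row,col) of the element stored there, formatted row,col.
18: gid=4,tid=2
[1] (4+0,2*2+1) = (4,5)

4,5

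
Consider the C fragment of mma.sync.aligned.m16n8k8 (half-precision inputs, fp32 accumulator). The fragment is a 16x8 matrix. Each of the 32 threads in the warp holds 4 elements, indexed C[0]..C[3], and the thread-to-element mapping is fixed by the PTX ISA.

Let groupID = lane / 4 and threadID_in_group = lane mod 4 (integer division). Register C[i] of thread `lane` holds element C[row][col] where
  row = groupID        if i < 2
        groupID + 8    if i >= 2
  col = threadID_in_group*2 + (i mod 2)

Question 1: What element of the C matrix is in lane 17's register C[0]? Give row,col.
4,2

lane 17=>17/4=4, 17 mod 4=1
i=0  r:4+0=>4  c:2·1+0=>2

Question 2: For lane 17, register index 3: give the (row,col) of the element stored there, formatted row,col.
12,3

17: grp=4,tig=1
[3] (4+8,1*2+1) = (12,3)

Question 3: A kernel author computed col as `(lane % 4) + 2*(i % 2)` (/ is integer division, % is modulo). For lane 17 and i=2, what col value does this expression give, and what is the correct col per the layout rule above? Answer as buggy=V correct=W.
buggy=1 correct=2

`(lane % 4) + 2*(i % 2)`[17,2]⇒1
lane 17⇒17/4=4, 17 mod 4=1
i=2  r:4+8⇒12  c:2·1+0⇒2
col: 1 vs 2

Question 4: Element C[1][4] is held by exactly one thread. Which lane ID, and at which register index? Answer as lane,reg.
r:1=>grp=1,rB=0  c:4=>tig=2,lo=0
L=1*4+2=6  i=0*2+0=0

6,0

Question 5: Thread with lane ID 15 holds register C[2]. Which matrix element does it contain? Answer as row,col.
lane 15->15/4=3, 15 mod 4=3
i=2  r:3+8->11  c:2·3+0->6

11,6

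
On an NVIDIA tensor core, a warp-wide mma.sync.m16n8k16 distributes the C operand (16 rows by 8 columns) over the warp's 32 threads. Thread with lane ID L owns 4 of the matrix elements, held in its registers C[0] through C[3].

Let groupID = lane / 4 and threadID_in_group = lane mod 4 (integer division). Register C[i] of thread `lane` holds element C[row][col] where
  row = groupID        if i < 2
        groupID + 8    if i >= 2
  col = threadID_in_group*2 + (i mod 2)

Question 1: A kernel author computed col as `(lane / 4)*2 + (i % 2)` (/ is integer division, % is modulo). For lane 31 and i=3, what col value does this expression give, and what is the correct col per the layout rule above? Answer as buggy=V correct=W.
buggy=15 correct=7

`(lane / 4)*2 + (i % 2)`[31,3]⇒15
31: gr=7,th=3
[3] (7+8,3*2+1) = (15,7)
col: 15 vs 7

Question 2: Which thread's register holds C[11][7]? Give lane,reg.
r: 11->gid=3,r8=1  c: 7->tid=3,i&1=1
L=3*4+3=15  i=1*2+1=3

15,3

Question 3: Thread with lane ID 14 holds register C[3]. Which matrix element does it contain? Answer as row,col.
lane 14⇒14/4=3, 14 mod 4=2
i=3  r:3+8⇒11  c:2·2+1⇒5

11,5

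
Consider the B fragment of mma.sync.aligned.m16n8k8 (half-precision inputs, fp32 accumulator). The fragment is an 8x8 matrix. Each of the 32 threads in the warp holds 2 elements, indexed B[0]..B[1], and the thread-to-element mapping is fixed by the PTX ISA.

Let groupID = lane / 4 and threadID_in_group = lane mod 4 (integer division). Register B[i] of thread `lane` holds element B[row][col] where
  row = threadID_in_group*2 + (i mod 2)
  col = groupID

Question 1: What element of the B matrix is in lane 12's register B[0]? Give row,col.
0,3

lane 12→12/4=3, 12 mod 4=0
i=0  r:2·0+0→0  c:3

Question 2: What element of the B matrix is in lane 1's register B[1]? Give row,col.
3,0

L=1⇒gr=1>>2=0, th=1&3=1
[1]⇒row 1·2+1=3  col gr=0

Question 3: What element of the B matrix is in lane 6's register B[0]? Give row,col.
4,1

lane 6=>6/4=1, 6 mod 4=2
i=0  r:2·2+0=>4  c:1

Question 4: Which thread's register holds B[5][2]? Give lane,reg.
c=2⇒gr=2  r=5⇒th=2,odd=1
L=2*4+2=10  i=1=1

10,1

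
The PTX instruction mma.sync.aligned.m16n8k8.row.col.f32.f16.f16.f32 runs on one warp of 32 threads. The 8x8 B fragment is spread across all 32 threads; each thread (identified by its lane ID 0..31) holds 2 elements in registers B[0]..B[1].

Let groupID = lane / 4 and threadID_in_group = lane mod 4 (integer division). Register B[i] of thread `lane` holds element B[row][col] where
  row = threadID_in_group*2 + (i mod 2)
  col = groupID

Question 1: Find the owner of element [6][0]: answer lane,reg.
3,0

c=0→G=0  r=6→T=3,p=0
L=0*4+3=3  i=0=0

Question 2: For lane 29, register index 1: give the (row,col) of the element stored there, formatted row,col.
3,7

lane 29: gr=7 (29/4), th=1 (29%4)
i=1: r=1*2+1=3, c=gr=7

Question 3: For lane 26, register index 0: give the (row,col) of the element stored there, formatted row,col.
26: gr=6,th=2
[0] (2*2+0,6) = (4,6)

4,6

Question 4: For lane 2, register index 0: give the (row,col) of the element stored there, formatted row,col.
lane 2->2/4=0, 2 mod 4=2
i=0  r:2·2+0->4  c:0

4,0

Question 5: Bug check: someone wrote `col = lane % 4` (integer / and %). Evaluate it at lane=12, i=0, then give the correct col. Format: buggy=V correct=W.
buggy=0 correct=3

`lane % 4`[12,0]⇒0
L=12⇒gr=12>>2=3, th=12&3=0
[0]⇒row 0·2+0=0  col gr=3
col: 0 vs 3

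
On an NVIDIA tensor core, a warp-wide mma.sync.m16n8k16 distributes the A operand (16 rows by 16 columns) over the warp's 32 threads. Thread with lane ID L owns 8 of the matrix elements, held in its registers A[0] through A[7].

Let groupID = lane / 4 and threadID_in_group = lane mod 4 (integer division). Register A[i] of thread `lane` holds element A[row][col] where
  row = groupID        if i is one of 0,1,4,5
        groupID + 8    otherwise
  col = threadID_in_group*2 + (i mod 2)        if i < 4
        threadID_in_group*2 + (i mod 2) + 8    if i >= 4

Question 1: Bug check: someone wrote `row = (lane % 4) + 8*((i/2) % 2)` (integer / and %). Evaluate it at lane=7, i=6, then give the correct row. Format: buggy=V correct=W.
buggy=11 correct=9

`(lane % 4) + 8*((i/2) % 2)`[7,6]->11
L=7->g=7>>2=1, t=7&3=3
[6]->row 1+8=9  col 3·2+0+8=14
row: 11 vs 9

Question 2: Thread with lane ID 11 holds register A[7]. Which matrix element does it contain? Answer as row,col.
10,15

L=11->g=11>>2=2, t=11&3=3
[7]->row 2+8=10  col 3·2+1+8=15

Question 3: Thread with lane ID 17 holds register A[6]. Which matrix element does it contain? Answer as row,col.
12,10

L=17->gid=17>>2=4, tid=17&3=1
[6]->row 4+8=12  col 1·2+0+8=10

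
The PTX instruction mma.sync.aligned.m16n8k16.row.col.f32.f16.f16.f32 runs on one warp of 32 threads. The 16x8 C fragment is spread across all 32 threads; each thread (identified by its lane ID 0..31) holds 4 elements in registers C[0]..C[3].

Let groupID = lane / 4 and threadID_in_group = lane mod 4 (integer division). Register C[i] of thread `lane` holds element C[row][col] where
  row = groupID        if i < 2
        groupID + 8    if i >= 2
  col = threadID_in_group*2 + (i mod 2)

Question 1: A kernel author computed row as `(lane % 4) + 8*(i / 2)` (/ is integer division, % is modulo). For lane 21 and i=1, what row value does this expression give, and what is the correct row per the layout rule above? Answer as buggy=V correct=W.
`(lane % 4) + 8*(i / 2)`[21,1]->1
L=21->gid=21>>2=5, tid=21&3=1
[1]->row 5+0=5  col 1·2+1=3
row: 1 vs 5

buggy=1 correct=5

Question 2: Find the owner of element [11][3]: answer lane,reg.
r=11→G=3,rhi=1  c=3→T=1,p=1
L=3*4+1=13  i=1*2+1=3

13,3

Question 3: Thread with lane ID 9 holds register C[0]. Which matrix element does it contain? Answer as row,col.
2,2

L=9->g=9>>2=2, t=9&3=1
[0]->row 2+0=2  col 1·2+0=2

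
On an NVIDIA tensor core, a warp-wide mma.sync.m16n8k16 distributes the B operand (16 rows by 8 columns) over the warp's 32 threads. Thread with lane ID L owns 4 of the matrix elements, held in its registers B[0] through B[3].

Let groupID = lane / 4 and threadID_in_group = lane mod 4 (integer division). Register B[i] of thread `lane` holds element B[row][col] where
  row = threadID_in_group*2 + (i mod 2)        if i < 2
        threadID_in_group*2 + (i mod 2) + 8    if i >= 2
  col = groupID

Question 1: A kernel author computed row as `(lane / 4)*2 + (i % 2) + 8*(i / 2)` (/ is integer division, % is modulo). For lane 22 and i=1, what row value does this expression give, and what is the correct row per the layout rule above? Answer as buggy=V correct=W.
`(lane / 4)*2 + (i % 2) + 8*(i / 2)`[22,1]->11
L=22->gid=22>>2=5, tid=22&3=2
[1]->row 2·2+1+0=5  col gid=5
row: 11 vs 5

buggy=11 correct=5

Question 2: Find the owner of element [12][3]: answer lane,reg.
14,2

c: 3->gid=3  r: 12->r8=1,tid=2,i&1=0
L=3*4+2=14  i=1*2+0=2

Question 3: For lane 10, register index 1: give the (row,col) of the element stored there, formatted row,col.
lane 10=>10/4=2, 10 mod 4=2
i=1  r:2·2+1+0=>5  c:2

5,2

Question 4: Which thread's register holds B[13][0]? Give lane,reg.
2,3

c=0⇒gr=0  r=13⇒Rb=1,th=2,odd=1
L=0*4+2=2  i=1*2+1=3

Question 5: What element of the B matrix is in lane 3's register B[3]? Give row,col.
lane 3⇒3/4=0, 3 mod 4=3
i=3  r:2·3+1+8⇒15  c:0

15,0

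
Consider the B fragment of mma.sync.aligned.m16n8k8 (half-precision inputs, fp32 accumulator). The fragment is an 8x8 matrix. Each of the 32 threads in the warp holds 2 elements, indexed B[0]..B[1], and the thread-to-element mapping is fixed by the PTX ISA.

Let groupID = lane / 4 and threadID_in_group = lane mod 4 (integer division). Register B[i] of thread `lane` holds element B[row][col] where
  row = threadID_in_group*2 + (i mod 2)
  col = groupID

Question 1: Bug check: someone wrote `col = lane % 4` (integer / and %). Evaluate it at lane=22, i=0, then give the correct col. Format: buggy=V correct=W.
buggy=2 correct=5

`lane % 4`[22,0]→2
lane 22: G=5 (22/4), T=2 (22%4)
i=0: r=2*2+0=4, c=G=5
col: 2 vs 5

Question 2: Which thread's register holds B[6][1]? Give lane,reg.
7,0

c=1->g=1  r=6->t=3,b0=0
L=1*4+3=7  i=0=0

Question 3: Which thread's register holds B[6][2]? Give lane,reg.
c=2→G=2  r=6→T=3,p=0
L=2*4+3=11  i=0=0

11,0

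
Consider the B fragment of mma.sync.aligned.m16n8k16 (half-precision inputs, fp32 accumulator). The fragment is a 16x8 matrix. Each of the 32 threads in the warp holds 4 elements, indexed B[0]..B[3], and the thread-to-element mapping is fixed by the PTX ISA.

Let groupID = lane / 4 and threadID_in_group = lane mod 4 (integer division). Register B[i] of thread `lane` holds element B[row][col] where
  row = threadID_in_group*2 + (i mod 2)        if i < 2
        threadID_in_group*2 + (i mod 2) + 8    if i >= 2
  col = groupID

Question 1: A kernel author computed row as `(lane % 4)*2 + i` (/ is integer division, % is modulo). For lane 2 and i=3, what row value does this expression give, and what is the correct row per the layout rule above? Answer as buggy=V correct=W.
buggy=7 correct=13

`(lane % 4)*2 + i`[2,3]⇒7
lane 2⇒2/4=0, 2 mod 4=2
i=3  r:2·2+1+8⇒13  c:0
row: 7 vs 13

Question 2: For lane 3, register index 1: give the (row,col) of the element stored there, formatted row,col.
7,0

lane 3=>3/4=0, 3 mod 4=3
i=1  r:2·3+1+0=>7  c:0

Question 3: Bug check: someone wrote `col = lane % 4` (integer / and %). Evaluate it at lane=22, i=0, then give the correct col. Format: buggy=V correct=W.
`lane % 4`[22,0]->2
lane 22->22/4=5, 22 mod 4=2
i=0  r:2·2+0+0->4  c:5
col: 2 vs 5

buggy=2 correct=5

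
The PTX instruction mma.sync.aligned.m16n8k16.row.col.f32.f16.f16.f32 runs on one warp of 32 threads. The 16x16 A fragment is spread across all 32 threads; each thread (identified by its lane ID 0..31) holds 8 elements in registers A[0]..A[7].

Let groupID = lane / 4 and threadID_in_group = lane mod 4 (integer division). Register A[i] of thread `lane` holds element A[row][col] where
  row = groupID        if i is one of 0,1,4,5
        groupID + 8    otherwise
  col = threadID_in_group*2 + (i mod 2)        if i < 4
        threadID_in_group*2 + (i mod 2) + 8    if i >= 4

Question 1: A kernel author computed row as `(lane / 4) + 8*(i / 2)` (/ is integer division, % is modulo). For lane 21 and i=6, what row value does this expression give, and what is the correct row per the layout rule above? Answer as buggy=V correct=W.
buggy=29 correct=13

`(lane / 4) + 8*(i / 2)`[21,6]⇒29
lane 21⇒21/4=5, 21 mod 4=1
i=6  r:5+8⇒13  c:2·1+0+8⇒10
row: 29 vs 13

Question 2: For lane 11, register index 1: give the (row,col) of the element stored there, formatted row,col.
L=11->gid=11>>2=2, tid=11&3=3
[1]->row 2+0=2  col 3·2+1+0=7

2,7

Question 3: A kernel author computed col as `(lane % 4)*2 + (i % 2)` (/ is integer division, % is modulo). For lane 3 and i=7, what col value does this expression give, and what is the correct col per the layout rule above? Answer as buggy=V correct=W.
`(lane % 4)*2 + (i % 2)`[3,7]->7
L=3->g=3>>2=0, t=3&3=3
[7]->row 0+8=8  col 3·2+1+8=15
col: 7 vs 15

buggy=7 correct=15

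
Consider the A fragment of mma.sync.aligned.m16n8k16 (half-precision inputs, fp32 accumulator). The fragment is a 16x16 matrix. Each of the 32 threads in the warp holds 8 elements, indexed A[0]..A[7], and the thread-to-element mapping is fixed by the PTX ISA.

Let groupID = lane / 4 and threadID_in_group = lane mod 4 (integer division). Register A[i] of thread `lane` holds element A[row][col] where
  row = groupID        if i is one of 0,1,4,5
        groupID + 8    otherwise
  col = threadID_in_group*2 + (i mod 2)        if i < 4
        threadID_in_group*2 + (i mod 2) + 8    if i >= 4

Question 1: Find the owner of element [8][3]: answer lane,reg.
1,3

r=8⇒gr=0,Rb=1  c=3⇒Cb=0,th=1,odd=1
L=0*4+1=1  i=0*4+1*2+1=3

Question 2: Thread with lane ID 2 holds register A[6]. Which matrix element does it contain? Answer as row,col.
lane 2->2/4=0, 2 mod 4=2
i=6  r:0+8->8  c:2·2+0+8->12

8,12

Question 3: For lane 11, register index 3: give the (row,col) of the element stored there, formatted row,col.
11: grp=2,tig=3
[3] (2+8,3*2+1+0) = (10,7)

10,7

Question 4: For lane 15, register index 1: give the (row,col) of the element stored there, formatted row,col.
lane 15: grp=3 (15/4), tig=3 (15%4)
i=1: r=3+0=3, c=3*2+1+0=7

3,7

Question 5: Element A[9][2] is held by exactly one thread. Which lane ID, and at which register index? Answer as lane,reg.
5,2

r=9→G=1,rhi=1  c=2→chi=0,T=1,p=0
L=1*4+1=5  i=0*4+1*2+0=2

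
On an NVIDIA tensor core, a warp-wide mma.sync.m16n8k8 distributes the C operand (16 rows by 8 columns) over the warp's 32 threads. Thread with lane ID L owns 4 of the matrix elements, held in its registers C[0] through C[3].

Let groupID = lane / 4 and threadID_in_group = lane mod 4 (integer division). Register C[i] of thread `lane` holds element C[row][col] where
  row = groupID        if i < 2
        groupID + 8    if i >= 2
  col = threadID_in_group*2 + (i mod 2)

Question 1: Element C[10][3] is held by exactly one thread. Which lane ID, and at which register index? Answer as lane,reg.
r=10→G=2,rhi=1  c=3→T=1,p=1
L=2*4+1=9  i=1*2+1=3

9,3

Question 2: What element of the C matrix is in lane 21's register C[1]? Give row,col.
5,3

lane 21: G=5 (21/4), T=1 (21%4)
i=1: r=5+0=5, c=1*2+1=3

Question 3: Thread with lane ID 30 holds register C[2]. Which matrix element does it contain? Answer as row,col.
15,4

L=30⇒gr=30>>2=7, th=30&3=2
[2]⇒row 7+8=15  col 2·2+0=4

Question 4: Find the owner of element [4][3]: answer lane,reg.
r: 4->gid=4,r8=0  c: 3->tid=1,i&1=1
L=4*4+1=17  i=0*2+1=1

17,1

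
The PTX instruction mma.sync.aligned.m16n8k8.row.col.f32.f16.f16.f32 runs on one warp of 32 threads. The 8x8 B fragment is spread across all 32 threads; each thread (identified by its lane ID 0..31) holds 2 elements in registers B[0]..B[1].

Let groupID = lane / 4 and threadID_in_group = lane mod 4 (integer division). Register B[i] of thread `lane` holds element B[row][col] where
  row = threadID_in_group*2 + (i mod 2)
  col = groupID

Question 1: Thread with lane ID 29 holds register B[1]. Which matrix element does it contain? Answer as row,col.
3,7

lane 29: grp=7 (29/4), tig=1 (29%4)
i=1: r=1*2+1=3, c=grp=7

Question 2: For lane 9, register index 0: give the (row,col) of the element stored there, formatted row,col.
2,2

lane 9->9/4=2, 9 mod 4=1
i=0  r:2·1+0->2  c:2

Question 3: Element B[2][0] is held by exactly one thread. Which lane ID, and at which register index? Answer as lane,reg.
c=0→G=0  r=2→T=1,p=0
L=0*4+1=1  i=0=0

1,0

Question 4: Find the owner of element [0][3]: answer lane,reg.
c=3→G=3  r=0→T=0,p=0
L=3*4+0=12  i=0=0

12,0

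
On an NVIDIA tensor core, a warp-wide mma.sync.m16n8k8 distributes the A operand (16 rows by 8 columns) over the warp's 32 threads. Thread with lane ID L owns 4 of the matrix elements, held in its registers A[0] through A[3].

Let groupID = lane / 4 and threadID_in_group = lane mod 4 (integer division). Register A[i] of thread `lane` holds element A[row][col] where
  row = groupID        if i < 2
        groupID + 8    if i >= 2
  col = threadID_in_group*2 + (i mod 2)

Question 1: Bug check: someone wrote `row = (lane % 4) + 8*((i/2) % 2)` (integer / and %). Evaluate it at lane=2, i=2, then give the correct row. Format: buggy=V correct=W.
`(lane % 4) + 8*((i/2) % 2)`[2,2]->10
L=2->g=2>>2=0, t=2&3=2
[2]->row 0+8=8  col 2·2+0=4
row: 10 vs 8

buggy=10 correct=8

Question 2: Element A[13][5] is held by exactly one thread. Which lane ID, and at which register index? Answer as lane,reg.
r=13⇒gr=5,Rb=1  c=5⇒th=2,odd=1
L=5*4+2=22  i=1*2+1=3

22,3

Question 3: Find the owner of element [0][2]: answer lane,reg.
r=0⇒gr=0,Rb=0  c=2⇒th=1,odd=0
L=0*4+1=1  i=0*2+0=0

1,0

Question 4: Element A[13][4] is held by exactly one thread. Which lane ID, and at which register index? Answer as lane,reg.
r=13⇒gr=5,Rb=1  c=4⇒th=2,odd=0
L=5*4+2=22  i=1*2+0=2

22,2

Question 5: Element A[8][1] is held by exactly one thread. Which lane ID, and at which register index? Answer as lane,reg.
0,3

r:8=>grp=0,rB=1  c:1=>tig=0,lo=1
L=0*4+0=0  i=1*2+1=3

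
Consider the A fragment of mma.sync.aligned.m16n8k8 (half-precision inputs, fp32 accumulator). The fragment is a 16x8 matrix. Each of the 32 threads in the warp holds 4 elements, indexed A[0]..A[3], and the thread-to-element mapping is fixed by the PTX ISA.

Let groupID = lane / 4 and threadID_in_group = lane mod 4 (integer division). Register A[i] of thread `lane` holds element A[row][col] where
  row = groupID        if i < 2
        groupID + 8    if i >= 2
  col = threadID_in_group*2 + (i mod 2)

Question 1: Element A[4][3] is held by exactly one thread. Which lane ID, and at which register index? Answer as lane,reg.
17,1

r=4->g=4,rb=0  c=3->t=1,b0=1
L=4*4+1=17  i=0*2+1=1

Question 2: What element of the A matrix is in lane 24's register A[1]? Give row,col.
24: grp=6,tig=0
[1] (6+0,0*2+1) = (6,1)

6,1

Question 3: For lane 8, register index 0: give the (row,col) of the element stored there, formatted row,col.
lane 8->8/4=2, 8 mod 4=0
i=0  r:2+0->2  c:2·0+0->0

2,0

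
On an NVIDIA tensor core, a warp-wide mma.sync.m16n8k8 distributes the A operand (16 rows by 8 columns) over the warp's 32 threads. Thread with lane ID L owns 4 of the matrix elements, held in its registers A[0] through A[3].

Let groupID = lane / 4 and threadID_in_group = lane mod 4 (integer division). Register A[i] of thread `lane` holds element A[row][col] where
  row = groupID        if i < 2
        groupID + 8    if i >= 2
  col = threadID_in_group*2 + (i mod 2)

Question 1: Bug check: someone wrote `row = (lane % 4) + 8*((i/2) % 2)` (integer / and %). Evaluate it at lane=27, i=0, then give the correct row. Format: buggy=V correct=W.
`(lane % 4) + 8*((i/2) % 2)`[27,0]->3
lane 27->27/4=6, 27 mod 4=3
i=0  r:6+0->6  c:2·3+0->6
row: 3 vs 6

buggy=3 correct=6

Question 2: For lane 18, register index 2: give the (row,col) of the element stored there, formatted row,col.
lane 18: grp=4 (18/4), tig=2 (18%4)
i=2: r=4+8=12, c=2*2+0=4

12,4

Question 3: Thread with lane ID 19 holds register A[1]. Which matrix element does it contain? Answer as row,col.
4,7

lane 19⇒19/4=4, 19 mod 4=3
i=1  r:4+0⇒4  c:2·3+1⇒7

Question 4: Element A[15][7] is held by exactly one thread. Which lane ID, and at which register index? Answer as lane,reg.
r=15⇒gr=7,Rb=1  c=7⇒th=3,odd=1
L=7*4+3=31  i=1*2+1=3

31,3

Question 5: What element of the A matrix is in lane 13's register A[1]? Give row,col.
3,3

lane 13: g=3 (13/4), t=1 (13%4)
i=1: r=3+0=3, c=1*2+1=3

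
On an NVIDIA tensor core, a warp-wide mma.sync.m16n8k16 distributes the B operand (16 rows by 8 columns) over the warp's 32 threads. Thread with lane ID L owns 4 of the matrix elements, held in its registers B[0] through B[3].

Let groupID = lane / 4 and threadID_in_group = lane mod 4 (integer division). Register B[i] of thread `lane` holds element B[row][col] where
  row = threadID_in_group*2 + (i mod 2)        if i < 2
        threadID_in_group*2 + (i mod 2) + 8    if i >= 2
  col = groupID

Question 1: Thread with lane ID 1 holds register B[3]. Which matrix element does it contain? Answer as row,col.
11,0

lane 1: gr=0 (1/4), th=1 (1%4)
i=3: r=1*2+1+8=11, c=gr=0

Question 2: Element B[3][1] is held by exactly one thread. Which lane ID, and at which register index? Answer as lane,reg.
c=1->g=1  r=3->rb=0,t=1,b0=1
L=1*4+1=5  i=0*2+1=1

5,1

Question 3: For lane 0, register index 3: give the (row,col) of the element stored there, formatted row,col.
lane 0->0/4=0, 0 mod 4=0
i=3  r:2·0+1+8->9  c:0

9,0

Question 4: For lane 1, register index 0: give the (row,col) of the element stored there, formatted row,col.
lane 1: grp=0 (1/4), tig=1 (1%4)
i=0: r=1*2+0+0=2, c=grp=0

2,0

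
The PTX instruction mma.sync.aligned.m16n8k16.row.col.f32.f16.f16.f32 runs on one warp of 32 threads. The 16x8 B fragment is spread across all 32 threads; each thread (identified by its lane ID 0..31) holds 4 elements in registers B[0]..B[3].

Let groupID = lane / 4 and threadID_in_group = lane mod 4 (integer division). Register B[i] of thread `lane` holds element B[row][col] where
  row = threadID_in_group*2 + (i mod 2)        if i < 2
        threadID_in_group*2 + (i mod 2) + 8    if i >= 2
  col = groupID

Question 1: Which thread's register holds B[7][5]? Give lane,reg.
23,1

c=5->g=5  r=7->rb=0,t=3,b0=1
L=5*4+3=23  i=0*2+1=1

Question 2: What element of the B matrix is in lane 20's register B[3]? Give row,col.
L=20->gid=20>>2=5, tid=20&3=0
[3]->row 0·2+1+8=9  col gid=5

9,5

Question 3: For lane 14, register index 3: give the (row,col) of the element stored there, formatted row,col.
lane 14: gid=3 (14/4), tid=2 (14%4)
i=3: r=2*2+1+8=13, c=gid=3

13,3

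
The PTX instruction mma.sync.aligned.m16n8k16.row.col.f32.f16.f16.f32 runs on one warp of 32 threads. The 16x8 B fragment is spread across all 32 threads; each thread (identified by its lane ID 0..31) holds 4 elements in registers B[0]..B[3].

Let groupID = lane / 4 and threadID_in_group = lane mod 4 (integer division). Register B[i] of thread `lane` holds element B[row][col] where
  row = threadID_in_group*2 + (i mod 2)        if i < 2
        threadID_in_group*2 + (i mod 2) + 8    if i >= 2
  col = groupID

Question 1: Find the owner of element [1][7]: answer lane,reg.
c=7->g=7  r=1->rb=0,t=0,b0=1
L=7*4+0=28  i=0*2+1=1

28,1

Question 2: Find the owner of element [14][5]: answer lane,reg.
c=5->g=5  r=14->rb=1,t=3,b0=0
L=5*4+3=23  i=1*2+0=2

23,2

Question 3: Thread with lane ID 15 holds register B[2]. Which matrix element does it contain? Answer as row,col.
15: g=3,t=3
[2] (3*2+0+8,3) = (14,3)

14,3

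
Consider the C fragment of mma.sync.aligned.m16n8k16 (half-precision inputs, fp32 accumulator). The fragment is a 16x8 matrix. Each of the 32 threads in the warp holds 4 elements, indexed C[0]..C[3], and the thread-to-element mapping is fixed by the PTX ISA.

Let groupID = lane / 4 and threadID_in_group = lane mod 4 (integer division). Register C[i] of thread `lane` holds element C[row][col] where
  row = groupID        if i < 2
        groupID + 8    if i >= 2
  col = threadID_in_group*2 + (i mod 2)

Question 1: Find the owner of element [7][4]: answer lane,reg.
30,0

r: 7->gid=7,r8=0  c: 4->tid=2,i&1=0
L=7*4+2=30  i=0*2+0=0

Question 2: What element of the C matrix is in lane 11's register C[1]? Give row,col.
11: G=2,T=3
[1] (2+0,3*2+1) = (2,7)

2,7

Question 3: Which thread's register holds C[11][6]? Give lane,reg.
15,2

r=11->g=3,rb=1  c=6->t=3,b0=0
L=3*4+3=15  i=1*2+0=2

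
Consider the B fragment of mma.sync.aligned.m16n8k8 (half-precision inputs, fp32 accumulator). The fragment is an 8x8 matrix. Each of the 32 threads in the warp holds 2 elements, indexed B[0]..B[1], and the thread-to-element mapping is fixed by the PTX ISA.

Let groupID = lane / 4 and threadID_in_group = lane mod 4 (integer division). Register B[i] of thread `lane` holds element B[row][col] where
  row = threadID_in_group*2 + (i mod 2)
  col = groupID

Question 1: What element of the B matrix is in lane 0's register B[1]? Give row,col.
lane 0→0/4=0, 0 mod 4=0
i=1  r:2·0+1→1  c:0

1,0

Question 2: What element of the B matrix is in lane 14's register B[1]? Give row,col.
5,3

14: gid=3,tid=2
[1] (2*2+1,3) = (5,3)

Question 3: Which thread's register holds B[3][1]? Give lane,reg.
5,1

c=1→G=1  r=3→T=1,p=1
L=1*4+1=5  i=1=1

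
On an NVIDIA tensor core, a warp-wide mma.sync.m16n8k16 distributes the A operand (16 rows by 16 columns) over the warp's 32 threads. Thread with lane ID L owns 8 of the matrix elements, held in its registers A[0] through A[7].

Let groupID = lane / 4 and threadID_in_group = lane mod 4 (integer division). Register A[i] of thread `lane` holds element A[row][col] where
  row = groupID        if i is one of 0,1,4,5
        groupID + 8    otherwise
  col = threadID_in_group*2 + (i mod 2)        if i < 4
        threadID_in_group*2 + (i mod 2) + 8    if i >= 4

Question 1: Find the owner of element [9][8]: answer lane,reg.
4,6

r=9⇒gr=1,Rb=1  c=8⇒Cb=1,th=0,odd=0
L=1*4+0=4  i=1*4+1*2+0=6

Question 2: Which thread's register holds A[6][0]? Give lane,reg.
24,0

r: 6->gid=6,r8=0  c: 0->c8=0,tid=0,i&1=0
L=6*4+0=24  i=0*4+0*2+0=0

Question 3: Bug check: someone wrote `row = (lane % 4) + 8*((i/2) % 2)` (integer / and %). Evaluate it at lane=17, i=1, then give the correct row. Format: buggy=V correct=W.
`(lane % 4) + 8*((i/2) % 2)`[17,1]→1
lane 17→17/4=4, 17 mod 4=1
i=1  r:4+0→4  c:2·1+1+0→3
row: 1 vs 4

buggy=1 correct=4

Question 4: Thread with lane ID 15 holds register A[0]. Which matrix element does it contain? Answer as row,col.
lane 15: gr=3 (15/4), th=3 (15%4)
i=0: r=3+0=3, c=3*2+0+0=6

3,6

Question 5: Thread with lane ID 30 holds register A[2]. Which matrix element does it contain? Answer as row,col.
lane 30: G=7 (30/4), T=2 (30%4)
i=2: r=7+8=15, c=2*2+0+0=4

15,4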